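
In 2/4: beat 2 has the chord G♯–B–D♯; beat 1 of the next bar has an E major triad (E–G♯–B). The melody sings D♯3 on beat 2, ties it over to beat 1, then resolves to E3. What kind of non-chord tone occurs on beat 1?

Retardation.

The harmony at that moment is E major triad (E, G♯, B); D♯3 is not a chord tone.
It is held over (the same pitch as the preceding D♯3) and left by step up to E3.
Held over from the previous chord and resolving up by step — a retardation.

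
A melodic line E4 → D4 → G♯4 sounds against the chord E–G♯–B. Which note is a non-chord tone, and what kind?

D4 is an escape tone.

The harmony at that moment is E major triad (E, G♯, B); D4 is not a chord tone.
It is approached by step down from E4 and left by leap up to G♯4.
Step in, leap out — an escape tone.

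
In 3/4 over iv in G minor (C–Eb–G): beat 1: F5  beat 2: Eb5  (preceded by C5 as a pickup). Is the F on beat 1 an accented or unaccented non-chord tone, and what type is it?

Accented appoggiatura.

The harmony at that moment is C minor triad (C, Eb, G); F5 is not a chord tone.
It is approached by leap up from C5 and left by step down to Eb5.
Leap in, step out — an appoggiatura.
It falls on the downbeat, so it is accented.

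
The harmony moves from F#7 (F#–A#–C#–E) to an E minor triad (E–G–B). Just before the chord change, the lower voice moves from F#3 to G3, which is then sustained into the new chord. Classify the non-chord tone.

G3 is an anticipation.

The harmony at that moment is F# dominant seventh chord (F#, A#, C#, E); G3 is not a chord tone.
It is approached by step up from F#3 and then sustained as the same pitch into the next harmony.
Arriving early and becoming a chord tone when the harmony changes — an anticipation.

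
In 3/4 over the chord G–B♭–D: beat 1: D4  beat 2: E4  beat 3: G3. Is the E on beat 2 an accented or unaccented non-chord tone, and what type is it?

Unaccented escape tone.

The harmony at that moment is G minor triad (G, B♭, D); E4 is not a chord tone.
It is approached by step up from D4 and left by leap down to G3.
Step in, leap out — an escape tone.
It falls on a weak beat, so it is unaccented.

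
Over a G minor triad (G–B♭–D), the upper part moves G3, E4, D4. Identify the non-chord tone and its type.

The harmony at that moment is G minor triad (G, B♭, D); E4 is not a chord tone.
It is approached by leap up from G3 and left by step down to D4.
Leap in, step out — an appoggiatura.

E4 is an appoggiatura.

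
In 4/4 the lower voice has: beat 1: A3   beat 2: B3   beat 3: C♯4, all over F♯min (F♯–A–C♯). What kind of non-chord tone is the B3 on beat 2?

The harmony at that moment is F♯ minor triad (F♯, A, C♯); B3 is not a chord tone.
It is approached by step up from A3 and left by step up to C♯4.
Step in, step out in the same direction — a passing tone.

Passing tone.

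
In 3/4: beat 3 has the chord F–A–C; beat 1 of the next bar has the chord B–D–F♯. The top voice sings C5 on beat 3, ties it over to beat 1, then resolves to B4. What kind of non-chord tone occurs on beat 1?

The harmony at that moment is B minor triad (B, D, F♯); C5 is not a chord tone.
It is held over (the same pitch as the preceding C5) and left by step down to B4.
Held over from the previous chord and resolving down by step — a suspension.

Suspension.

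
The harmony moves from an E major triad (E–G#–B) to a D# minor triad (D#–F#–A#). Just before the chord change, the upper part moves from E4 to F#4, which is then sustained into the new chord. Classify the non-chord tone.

F#4 is an anticipation.

The harmony at that moment is E major triad (E, G#, B); F#4 is not a chord tone.
It is approached by step up from E4 and then sustained as the same pitch into the next harmony.
Arriving early and becoming a chord tone when the harmony changes — an anticipation.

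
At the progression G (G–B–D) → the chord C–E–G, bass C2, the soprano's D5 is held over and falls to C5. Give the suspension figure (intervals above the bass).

9–8 suspension.

At the second chord the bass is C2. The suspended D5 lies a ninth above the bass; after resolving down by step to C5, the interval above the bass becomes an octave.
Suspension figures are named by those two intervals: 9–8.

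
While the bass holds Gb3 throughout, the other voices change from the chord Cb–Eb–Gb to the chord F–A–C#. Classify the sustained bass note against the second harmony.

Pedal tone (pedal point).

The harmony at that moment is F augmented triad (F, A, C#); Gb3 is not a chord tone.
It is held over (the same pitch as the preceding Gb3) and then sustained as the same pitch into the next harmony.
Sustained through a change of harmony — a pedal tone.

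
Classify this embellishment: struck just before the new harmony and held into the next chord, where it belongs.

Anticipation.

Approach: ahead of the chord change (typically by step), so it is dissonant against the current harmony. Departure: none — the same pitch is restated or held and is a chord tone of the new harmony.
Dissonant first, consonant once the harmony catches up: the note simply arrives early — an anticipation. (The reverse timing, consonant first and dissonant after the change, would be a suspension or retardation.)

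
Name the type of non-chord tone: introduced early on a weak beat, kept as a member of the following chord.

Approach: ahead of the chord change (typically by step), so it is dissonant against the current harmony. Departure: none — the same pitch is restated or held and is a chord tone of the new harmony.
Dissonant first, consonant once the harmony catches up: the note simply arrives early — an anticipation. (The reverse timing, consonant first and dissonant after the change, would be a suspension or retardation.)

Anticipation.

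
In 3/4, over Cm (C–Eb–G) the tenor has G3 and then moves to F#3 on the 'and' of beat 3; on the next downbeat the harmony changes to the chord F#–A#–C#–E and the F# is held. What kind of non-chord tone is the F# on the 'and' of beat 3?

Anticipation.

The harmony at that moment is C minor triad (C, Eb, G); F#3 is not a chord tone.
It is approached by step down from G3 and then sustained as the same pitch into the next harmony.
Arriving early and becoming a chord tone when the harmony changes — an anticipation.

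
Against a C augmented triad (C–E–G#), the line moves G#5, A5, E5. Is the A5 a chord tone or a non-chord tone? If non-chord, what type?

Non-chord tone — an escape tone.

The harmony at that moment is C augmented triad (C, E, G#); A5 is not a chord tone.
It is approached by step up from G#5 and left by leap down to E5.
Step in, leap out — an escape tone.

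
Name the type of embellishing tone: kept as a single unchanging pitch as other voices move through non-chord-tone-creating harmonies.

Pedal tone.

Approach: none. Departure: none — a single pitch is sustained while the chords change around it, passing through harmonies that do not contain it.
No melodic motion at all; the dissonance is created entirely by the moving harmonies against the stationary note — a pedal tone (pedal point).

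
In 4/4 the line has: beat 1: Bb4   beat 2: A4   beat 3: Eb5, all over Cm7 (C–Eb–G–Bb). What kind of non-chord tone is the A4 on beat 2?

Escape tone.

The harmony at that moment is C minor seventh chord (C, Eb, G, Bb); A4 is not a chord tone.
It is approached by step down from Bb4 and left by leap up to Eb5.
Step in, leap out, on a weak beat — an escape tone.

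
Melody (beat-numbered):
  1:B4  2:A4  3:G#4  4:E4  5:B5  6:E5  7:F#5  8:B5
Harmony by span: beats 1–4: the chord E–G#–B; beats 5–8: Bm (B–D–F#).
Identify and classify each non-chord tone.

A4 (beat 2) — passing tone; E5 (beat 6) — appoggiatura.

The harmony at that moment is E major triad (E, G#, B); A4 is not a chord tone.
It is approached by step down from B4 and left by step down to G#4.
Step in, step out in the same direction — a passing tone.
The harmony at that moment is B minor triad (B, D, F#); E5 is not a chord tone.
It is approached by leap down from B5 and left by step up to F#5.
Leap in, step out — an appoggiatura.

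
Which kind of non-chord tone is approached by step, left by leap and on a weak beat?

Approach: by step. Departure: by leap. Metric position: weak.
Step in, leap out, from a weak position — an escape tone (échappée). (It is the mirror image of the appoggiatura, which leaps in and steps out on a strong beat.)

Escape tone.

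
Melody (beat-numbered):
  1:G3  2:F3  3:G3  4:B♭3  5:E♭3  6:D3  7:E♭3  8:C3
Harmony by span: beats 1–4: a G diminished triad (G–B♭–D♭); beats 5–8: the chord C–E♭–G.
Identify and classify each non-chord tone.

The harmony at that moment is G diminished triad (G, B♭, D♭); F3 is not a chord tone.
It is approached by step down from G3 and left by step up to G3.
Step away and step back to the same note — a neighbor tone (lower neighbor).
The harmony at that moment is C minor triad (C, E♭, G); D3 is not a chord tone.
It is approached by step down from E♭3 and left by step up to E♭3.
Step away and step back to the same note — a neighbor tone (lower neighbor).

F3 (beat 2) — neighbor tone; D3 (beat 6) — neighbor tone.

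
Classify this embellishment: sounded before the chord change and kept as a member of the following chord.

Anticipation.

Approach: ahead of the chord change (typically by step), so it is dissonant against the current harmony. Departure: none — the same pitch is restated or held and is a chord tone of the new harmony.
Dissonant first, consonant once the harmony catches up: the note simply arrives early — an anticipation. (The reverse timing, consonant first and dissonant after the change, would be a suspension or retardation.)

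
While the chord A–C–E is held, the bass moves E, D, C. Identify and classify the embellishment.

D is a passing tone.

The harmony at that moment is A minor triad (A, C, E); D is not a chord tone.
It is approached by step down from E and left by step down to C.
Step in, step out in the same direction — a passing tone.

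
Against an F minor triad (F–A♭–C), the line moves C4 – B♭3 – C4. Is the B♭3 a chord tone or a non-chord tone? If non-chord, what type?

The harmony at that moment is F minor triad (F, A♭, C); B♭3 is not a chord tone.
It is approached by step down from C4 and left by step up to C4.
Step away and step back to the same note — a neighbor tone (lower neighbor).

Non-chord tone — a neighbor tone.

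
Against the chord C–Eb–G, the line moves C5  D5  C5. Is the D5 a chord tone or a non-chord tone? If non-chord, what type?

Non-chord tone — a neighbor tone.

The harmony at that moment is C minor triad (C, Eb, G); D5 is not a chord tone.
It is approached by step up from C5 and left by step down to C5.
Step away and step back to the same note — a neighbor tone (upper neighbor).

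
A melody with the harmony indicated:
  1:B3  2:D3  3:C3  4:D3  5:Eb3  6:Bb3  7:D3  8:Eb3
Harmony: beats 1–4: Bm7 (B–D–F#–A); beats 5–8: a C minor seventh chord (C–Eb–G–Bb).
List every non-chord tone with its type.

C3 (beat 3) — neighbor tone; D3 (beat 7) — appoggiatura.

The harmony at that moment is B minor seventh chord (B, D, F#, A); C3 is not a chord tone.
It is approached by step down from D3 and left by step up to D3.
Step away and step back to the same note — a neighbor tone (lower neighbor).
The harmony at that moment is C minor seventh chord (C, Eb, G, Bb); D3 is not a chord tone.
It is approached by leap down from Bb3 and left by step up to Eb3.
Leap in, step out — an appoggiatura.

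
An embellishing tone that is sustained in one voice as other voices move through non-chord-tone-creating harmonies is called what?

Approach: none. Departure: none — a single pitch is sustained while the chords change around it, passing through harmonies that do not contain it.
No melodic motion at all; the dissonance is created entirely by the moving harmonies against the stationary note — a pedal tone (pedal point).

Pedal tone.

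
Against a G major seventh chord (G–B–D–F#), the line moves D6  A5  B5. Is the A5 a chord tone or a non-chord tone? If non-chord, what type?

Non-chord tone — an appoggiatura.

The harmony at that moment is G major seventh chord (G, B, D, F#); A5 is not a chord tone.
It is approached by leap down from D6 and left by step up to B5.
Leap in, step out — an appoggiatura.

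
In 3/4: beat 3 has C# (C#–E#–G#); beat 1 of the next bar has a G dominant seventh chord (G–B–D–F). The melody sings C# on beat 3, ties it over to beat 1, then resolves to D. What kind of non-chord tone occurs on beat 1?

The harmony at that moment is G dominant seventh chord (G, B, D, F); C# is not a chord tone.
It is held over (the same pitch as the preceding C#) and left by step up to D.
Held over from the previous chord and resolving up by step — a retardation.

Retardation.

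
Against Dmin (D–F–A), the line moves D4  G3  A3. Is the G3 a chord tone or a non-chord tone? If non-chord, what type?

The harmony at that moment is D minor triad (D, F, A); G3 is not a chord tone.
It is approached by leap down from D4 and left by step up to A3.
Leap in, step out — an appoggiatura.

Non-chord tone — an appoggiatura.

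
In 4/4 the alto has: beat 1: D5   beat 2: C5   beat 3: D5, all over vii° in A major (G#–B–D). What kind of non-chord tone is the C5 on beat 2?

Lower neighbor tone.

The harmony at that moment is G# diminished triad (G#, B, D); C5 is not a chord tone.
It is approached by step down from D5 and left by step up to D5.
Step away and step back to the same note — a neighbor tone (lower neighbor).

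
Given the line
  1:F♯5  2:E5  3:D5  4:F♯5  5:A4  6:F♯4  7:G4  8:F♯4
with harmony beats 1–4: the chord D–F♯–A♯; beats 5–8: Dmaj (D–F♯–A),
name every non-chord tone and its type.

E5 (beat 2) — passing tone; G4 (beat 7) — neighbor tone.

The harmony at that moment is D augmented triad (D, F♯, A♯); E5 is not a chord tone.
It is approached by step down from F♯5 and left by step down to D5.
Step in, step out in the same direction — a passing tone.
The harmony at that moment is D major triad (D, F♯, A); G4 is not a chord tone.
It is approached by step up from F♯4 and left by step down to F♯4.
Step away and step back to the same note — a neighbor tone (upper neighbor).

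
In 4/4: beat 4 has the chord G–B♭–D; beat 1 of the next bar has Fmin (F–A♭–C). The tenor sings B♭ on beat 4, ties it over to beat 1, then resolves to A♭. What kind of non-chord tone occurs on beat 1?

Suspension.

The harmony at that moment is F minor triad (F, A♭, C); B♭ is not a chord tone.
It is held over (the same pitch as the preceding B♭) and left by step down to A♭.
Held over from the previous chord and resolving down by step — a suspension.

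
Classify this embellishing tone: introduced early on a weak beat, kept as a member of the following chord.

Approach: ahead of the chord change (typically by step), so it is dissonant against the current harmony. Departure: none — the same pitch is restated or held and is a chord tone of the new harmony.
Dissonant first, consonant once the harmony catches up: the note simply arrives early — an anticipation. (The reverse timing, consonant first and dissonant after the change, would be a suspension or retardation.)

Anticipation.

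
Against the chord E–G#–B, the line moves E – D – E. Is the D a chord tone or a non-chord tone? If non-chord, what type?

Non-chord tone — a neighbor tone.

The harmony at that moment is E major triad (E, G#, B); D is not a chord tone.
It is approached by step down from E and left by step up to E.
Step away and step back to the same note — a neighbor tone (lower neighbor).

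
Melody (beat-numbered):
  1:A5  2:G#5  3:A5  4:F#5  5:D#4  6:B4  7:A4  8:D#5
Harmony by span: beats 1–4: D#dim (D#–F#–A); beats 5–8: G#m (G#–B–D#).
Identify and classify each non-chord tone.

The harmony at that moment is D# diminished triad (D#, F#, A); G#5 is not a chord tone.
It is approached by step down from A5 and left by step up to A5.
Step away and step back to the same note — a neighbor tone (lower neighbor).
The harmony at that moment is G# minor triad (G#, B, D#); A4 is not a chord tone.
It is approached by step down from B4 and left by leap up to D#5.
Step in, leap out — an escape tone.

G#5 (beat 2) — neighbor tone; A4 (beat 7) — escape tone.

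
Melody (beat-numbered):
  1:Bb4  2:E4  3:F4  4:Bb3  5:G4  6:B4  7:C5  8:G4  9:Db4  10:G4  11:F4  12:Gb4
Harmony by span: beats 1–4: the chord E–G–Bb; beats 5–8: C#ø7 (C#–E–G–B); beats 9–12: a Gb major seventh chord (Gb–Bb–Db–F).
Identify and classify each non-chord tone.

F4 (beat 3) — escape tone; C5 (beat 7) — escape tone; G4 (beat 10) — appoggiatura.

The harmony at that moment is E diminished triad (E, G, Bb); F4 is not a chord tone.
It is approached by step up from E4 and left by leap down to Bb3.
Step in, leap out — an escape tone.
The harmony at that moment is C# half-diminished seventh chord (C#, E, G, B); C5 is not a chord tone.
It is approached by step up from B4 and left by leap down to G4.
Step in, leap out — an escape tone.
The harmony at that moment is Gb major seventh chord (Gb, Bb, Db, F); G4 is not a chord tone.
It is approached by leap up from Db4 and left by step down to F4.
Leap in, step out — an appoggiatura.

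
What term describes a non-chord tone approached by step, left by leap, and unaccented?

Escape tone.

Approach: by step. Departure: by leap. Metric position: weak.
Step in, leap out, from a weak position — an escape tone (échappée). (It is the mirror image of the appoggiatura, which leaps in and steps out on a strong beat.)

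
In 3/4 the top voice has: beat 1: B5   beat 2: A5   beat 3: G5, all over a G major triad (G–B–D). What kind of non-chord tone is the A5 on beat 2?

Passing tone.

The harmony at that moment is G major triad (G, B, D); A5 is not a chord tone.
It is approached by step down from B5 and left by step down to G5.
Step in, step out in the same direction — a passing tone.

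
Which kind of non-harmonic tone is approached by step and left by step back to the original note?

Approach: by step. Departure: by step in the opposite direction, back to the starting pitch.
Stepwise on both sides but reversing to return to the same chord tone — a neighbor tone. (Had it continued onward in the same direction it would be a passing tone instead.)

Neighbor tone.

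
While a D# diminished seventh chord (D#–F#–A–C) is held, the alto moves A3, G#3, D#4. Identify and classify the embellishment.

The harmony at that moment is D# diminished seventh chord (D#, F#, A, C); G#3 is not a chord tone.
It is approached by step down from A3 and left by leap up to D#4.
Step in, leap out — an escape tone.

G#3 is an escape tone.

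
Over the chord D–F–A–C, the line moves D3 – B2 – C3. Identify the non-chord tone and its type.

B2 is an appoggiatura.

The harmony at that moment is D minor seventh chord (D, F, A, C); B2 is not a chord tone.
It is approached by leap down from D3 and left by step up to C3.
Leap in, step out — an appoggiatura.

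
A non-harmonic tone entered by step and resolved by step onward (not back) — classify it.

Passing tone.

Approach: by step. Departure: by step, continuing in the same direction.
Stepwise on both sides with no change of direction means the note fills in the space between two different chord tones — a passing tone. (Had it turned back to its starting note it would be a neighbor tone instead.)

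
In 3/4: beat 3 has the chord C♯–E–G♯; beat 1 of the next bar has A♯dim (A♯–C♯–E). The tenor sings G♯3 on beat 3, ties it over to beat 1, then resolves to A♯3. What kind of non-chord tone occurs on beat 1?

The harmony at that moment is A♯ diminished triad (A♯, C♯, E); G♯3 is not a chord tone.
It is held over (the same pitch as the preceding G♯3) and left by step up to A♯3.
Held over from the previous chord and resolving up by step — a retardation.

Retardation.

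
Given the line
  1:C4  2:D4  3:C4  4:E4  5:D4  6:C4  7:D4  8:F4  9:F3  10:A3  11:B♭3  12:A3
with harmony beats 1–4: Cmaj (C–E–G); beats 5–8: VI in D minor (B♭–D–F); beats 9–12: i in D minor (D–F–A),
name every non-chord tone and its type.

D4 (beat 2) — neighbor tone; C4 (beat 6) — neighbor tone; B♭3 (beat 11) — neighbor tone.

The harmony at that moment is C major triad (C, E, G); D4 is not a chord tone.
It is approached by step up from C4 and left by step down to C4.
Step away and step back to the same note — a neighbor tone (upper neighbor).
The harmony at that moment is B♭ major triad (B♭, D, F); C4 is not a chord tone.
It is approached by step down from D4 and left by step up to D4.
Step away and step back to the same note — a neighbor tone (lower neighbor).
The harmony at that moment is D minor triad (D, F, A); B♭3 is not a chord tone.
It is approached by step up from A3 and left by step down to A3.
Step away and step back to the same note — a neighbor tone (upper neighbor).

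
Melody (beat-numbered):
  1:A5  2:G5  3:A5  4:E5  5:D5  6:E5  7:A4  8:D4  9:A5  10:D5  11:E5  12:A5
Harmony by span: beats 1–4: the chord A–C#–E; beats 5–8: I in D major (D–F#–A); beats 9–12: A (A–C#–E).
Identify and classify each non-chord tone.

G5 (beat 2) — neighbor tone; E5 (beat 6) — escape tone; D5 (beat 10) — appoggiatura.

The harmony at that moment is A major triad (A, C#, E); G5 is not a chord tone.
It is approached by step down from A5 and left by step up to A5.
Step away and step back to the same note — a neighbor tone (lower neighbor).
The harmony at that moment is D major triad (D, F#, A); E5 is not a chord tone.
It is approached by step up from D5 and left by leap down to A4.
Step in, leap out — an escape tone.
The harmony at that moment is A major triad (A, C#, E); D5 is not a chord tone.
It is approached by leap down from A5 and left by step up to E5.
Leap in, step out — an appoggiatura.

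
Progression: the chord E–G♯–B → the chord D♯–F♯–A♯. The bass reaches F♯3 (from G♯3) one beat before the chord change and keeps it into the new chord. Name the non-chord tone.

F♯3 is an anticipation.

The harmony at that moment is E major triad (E, G♯, B); F♯3 is not a chord tone.
It is approached by step down from G♯3 and then sustained as the same pitch into the next harmony.
Arriving early and becoming a chord tone when the harmony changes — an anticipation.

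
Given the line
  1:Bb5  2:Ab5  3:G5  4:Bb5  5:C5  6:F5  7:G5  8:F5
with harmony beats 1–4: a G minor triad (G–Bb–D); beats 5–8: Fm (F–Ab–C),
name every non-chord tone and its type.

Ab5 (beat 2) — passing tone; G5 (beat 7) — neighbor tone.

The harmony at that moment is G minor triad (G, Bb, D); Ab5 is not a chord tone.
It is approached by step down from Bb5 and left by step down to G5.
Step in, step out in the same direction — a passing tone.
The harmony at that moment is F minor triad (F, Ab, C); G5 is not a chord tone.
It is approached by step up from F5 and left by step down to F5.
Step away and step back to the same note — a neighbor tone (upper neighbor).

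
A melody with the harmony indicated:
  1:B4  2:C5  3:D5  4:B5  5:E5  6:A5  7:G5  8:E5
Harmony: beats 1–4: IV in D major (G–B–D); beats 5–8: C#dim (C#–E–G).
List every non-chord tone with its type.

The harmony at that moment is G major triad (G, B, D); C5 is not a chord tone.
It is approached by step up from B4 and left by step up to D5.
Step in, step out in the same direction — a passing tone.
The harmony at that moment is C# diminished triad (C#, E, G); A5 is not a chord tone.
It is approached by leap up from E5 and left by step down to G5.
Leap in, step out — an appoggiatura.

C5 (beat 2) — passing tone; A5 (beat 6) — appoggiatura.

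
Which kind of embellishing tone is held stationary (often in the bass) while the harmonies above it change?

Pedal tone.

Approach: none. Departure: none — a single pitch is sustained while the chords change around it, passing through harmonies that do not contain it.
No melodic motion at all; the dissonance is created entirely by the moving harmonies against the stationary note — a pedal tone (pedal point).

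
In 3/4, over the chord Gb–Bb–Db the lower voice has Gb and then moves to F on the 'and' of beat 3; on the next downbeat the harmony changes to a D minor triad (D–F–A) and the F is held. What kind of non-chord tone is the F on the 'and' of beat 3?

The harmony at that moment is Gb major triad (Gb, Bb, Db); F is not a chord tone.
It is approached by step down from Gb and then sustained as the same pitch into the next harmony.
Arriving early and becoming a chord tone when the harmony changes — an anticipation.

Anticipation.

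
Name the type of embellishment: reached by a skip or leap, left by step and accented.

Appoggiatura.

Approach: by leap. Departure: by step. Metric position: strong.
Leap in, step out, in a metrically strong position — an appoggiatura. (It is the mirror image of the escape tone, which steps in and leaps out from a weak position.)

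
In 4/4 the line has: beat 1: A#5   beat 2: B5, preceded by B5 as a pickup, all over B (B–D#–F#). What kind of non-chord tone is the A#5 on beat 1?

The harmony at that moment is B major triad (B, D#, F#); A#5 is not a chord tone.
It is approached by step down from B5 and left by step up to B5.
Step away and step back to the same note — a neighbor tone (lower neighbor).

Lower neighbor tone.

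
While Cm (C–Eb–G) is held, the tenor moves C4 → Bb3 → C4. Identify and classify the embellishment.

The harmony at that moment is C minor triad (C, Eb, G); Bb3 is not a chord tone.
It is approached by step down from C4 and left by step up to C4.
Step away and step back to the same note — a neighbor tone (lower neighbor).

Bb3 is a neighbor tone.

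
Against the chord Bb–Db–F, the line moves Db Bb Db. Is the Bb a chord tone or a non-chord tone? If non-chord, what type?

Chord tone (the root of Bb minor triad).

Bb minor triad contains Bb, Db, F; Bb is the root, so it is a chord tone.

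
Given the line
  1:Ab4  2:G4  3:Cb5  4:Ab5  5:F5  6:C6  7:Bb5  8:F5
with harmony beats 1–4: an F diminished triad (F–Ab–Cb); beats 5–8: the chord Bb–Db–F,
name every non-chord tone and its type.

The harmony at that moment is F diminished triad (F, Ab, Cb); G4 is not a chord tone.
It is approached by step down from Ab4 and left by leap up to Cb5.
Step in, leap out — an escape tone.
The harmony at that moment is Bb minor triad (Bb, Db, F); C6 is not a chord tone.
It is approached by leap up from F5 and left by step down to Bb5.
Leap in, step out — an appoggiatura.

G4 (beat 2) — escape tone; C6 (beat 6) — appoggiatura.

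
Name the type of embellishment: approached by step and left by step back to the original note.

Neighbor tone.

Approach: by step. Departure: by step in the opposite direction, back to the starting pitch.
Stepwise on both sides but reversing to return to the same chord tone — a neighbor tone. (Had it continued onward in the same direction it would be a passing tone instead.)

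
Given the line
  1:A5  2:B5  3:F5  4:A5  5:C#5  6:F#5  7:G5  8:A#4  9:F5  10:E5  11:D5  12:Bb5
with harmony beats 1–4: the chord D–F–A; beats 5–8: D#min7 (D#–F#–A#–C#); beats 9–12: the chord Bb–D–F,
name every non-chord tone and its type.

The harmony at that moment is D minor triad (D, F, A); B5 is not a chord tone.
It is approached by step up from A5 and left by leap down to F5.
Step in, leap out — an escape tone.
The harmony at that moment is D# minor seventh chord (D#, F#, A#, C#); G5 is not a chord tone.
It is approached by step up from F#5 and left by leap down to A#4.
Step in, leap out — an escape tone.
The harmony at that moment is Bb major triad (Bb, D, F); E5 is not a chord tone.
It is approached by step down from F5 and left by step down to D5.
Step in, step out in the same direction — a passing tone.

B5 (beat 2) — escape tone; G5 (beat 7) — escape tone; E5 (beat 10) — passing tone.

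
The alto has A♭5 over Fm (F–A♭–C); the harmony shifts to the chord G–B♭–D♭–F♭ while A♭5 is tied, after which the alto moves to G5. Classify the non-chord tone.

The harmony at that moment is G diminished seventh chord (G, B♭, D♭, F♭); A♭5 is not a chord tone.
It is held over (the same pitch as the preceding A♭5) and left by step down to G5.
Held over from the previous chord and resolving down by step — a suspension.

A♭5 is a suspension.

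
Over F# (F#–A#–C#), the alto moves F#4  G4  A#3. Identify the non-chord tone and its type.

The harmony at that moment is F# major triad (F#, A#, C#); G4 is not a chord tone.
It is approached by step up from F#4 and left by leap down to A#3.
Step in, leap out — an escape tone.

G4 is an escape tone.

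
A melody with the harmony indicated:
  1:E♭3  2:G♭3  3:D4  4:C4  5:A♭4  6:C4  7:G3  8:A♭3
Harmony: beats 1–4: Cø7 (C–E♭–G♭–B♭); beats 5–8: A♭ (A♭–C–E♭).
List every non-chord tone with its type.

D4 (beat 3) — appoggiatura; G3 (beat 7) — appoggiatura.

The harmony at that moment is C half-diminished seventh chord (C, E♭, G♭, B♭); D4 is not a chord tone.
It is approached by leap up from G♭3 and left by step down to C4.
Leap in, step out — an appoggiatura.
The harmony at that moment is A♭ major triad (A♭, C, E♭); G3 is not a chord tone.
It is approached by leap down from C4 and left by step up to A♭3.
Leap in, step out — an appoggiatura.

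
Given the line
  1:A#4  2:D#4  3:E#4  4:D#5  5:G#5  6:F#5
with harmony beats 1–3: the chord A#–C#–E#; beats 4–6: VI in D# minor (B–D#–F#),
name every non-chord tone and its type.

The harmony at that moment is A# minor triad (A#, C#, E#); D#4 is not a chord tone.
It is approached by leap down from A#4 and left by step up to E#4.
Leap in, step out — an appoggiatura.
The harmony at that moment is B major triad (B, D#, F#); G#5 is not a chord tone.
It is approached by leap up from D#5 and left by step down to F#5.
Leap in, step out — an appoggiatura.

D#4 (beat 2) — appoggiatura; G#5 (beat 5) — appoggiatura.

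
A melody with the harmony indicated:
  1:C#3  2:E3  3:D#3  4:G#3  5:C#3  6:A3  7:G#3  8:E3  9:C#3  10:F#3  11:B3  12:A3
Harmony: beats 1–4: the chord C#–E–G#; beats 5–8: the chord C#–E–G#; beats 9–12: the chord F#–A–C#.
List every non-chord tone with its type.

The harmony at that moment is C# minor triad (C#, E, G#); D#3 is not a chord tone.
It is approached by step down from E3 and left by leap up to G#3.
Step in, leap out — an escape tone.
The harmony at that moment is C# minor triad (C#, E, G#); A3 is not a chord tone.
It is approached by leap up from C#3 and left by step down to G#3.
Leap in, step out — an appoggiatura.
The harmony at that moment is F# minor triad (F#, A, C#); B3 is not a chord tone.
It is approached by leap up from F#3 and left by step down to A3.
Leap in, step out — an appoggiatura.

D#3 (beat 3) — escape tone; A3 (beat 6) — appoggiatura; B3 (beat 11) — appoggiatura.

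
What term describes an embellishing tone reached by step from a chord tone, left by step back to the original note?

Approach: by step. Departure: by step in the opposite direction, back to the starting pitch.
Stepwise on both sides but reversing to return to the same chord tone — a neighbor tone. (Had it continued onward in the same direction it would be a passing tone instead.)

Neighbor tone.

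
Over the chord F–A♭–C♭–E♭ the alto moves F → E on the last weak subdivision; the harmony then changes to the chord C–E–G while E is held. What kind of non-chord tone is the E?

The harmony at that moment is F half-diminished seventh chord (F, A♭, C♭, E♭); E is not a chord tone.
It is approached by step down from F and then sustained as the same pitch into the next harmony.
Arriving early and becoming a chord tone when the harmony changes — an anticipation.

E is an anticipation.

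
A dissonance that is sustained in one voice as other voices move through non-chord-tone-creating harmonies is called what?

Approach: none. Departure: none — a single pitch is sustained while the chords change around it, passing through harmonies that do not contain it.
No melodic motion at all; the dissonance is created entirely by the moving harmonies against the stationary note — a pedal tone (pedal point).

Pedal tone.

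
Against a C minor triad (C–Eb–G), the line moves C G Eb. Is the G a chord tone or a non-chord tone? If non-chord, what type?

Chord tone (the fifth of C minor triad).

C minor triad contains C, Eb, G; G is the fifth, so it is a chord tone.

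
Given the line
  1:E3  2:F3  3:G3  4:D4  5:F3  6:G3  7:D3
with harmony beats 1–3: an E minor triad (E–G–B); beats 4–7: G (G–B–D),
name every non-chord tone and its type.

F3 (beat 2) — passing tone; F3 (beat 5) — appoggiatura.

The harmony at that moment is E minor triad (E, G, B); F3 is not a chord tone.
It is approached by step up from E3 and left by step up to G3.
Step in, step out in the same direction — a passing tone.
The harmony at that moment is G major triad (G, B, D); F3 is not a chord tone.
It is approached by leap down from D4 and left by step up to G3.
Leap in, step out — an appoggiatura.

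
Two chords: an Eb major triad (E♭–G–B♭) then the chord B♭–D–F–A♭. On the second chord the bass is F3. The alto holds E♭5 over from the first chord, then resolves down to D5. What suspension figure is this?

7–6 suspension.

At the second chord the bass is F3. The suspended E♭5 lies a seventh above the bass; after resolving down by step to D5, the interval above the bass becomes a sixth.
Suspension figures are named by those two intervals: 7–6.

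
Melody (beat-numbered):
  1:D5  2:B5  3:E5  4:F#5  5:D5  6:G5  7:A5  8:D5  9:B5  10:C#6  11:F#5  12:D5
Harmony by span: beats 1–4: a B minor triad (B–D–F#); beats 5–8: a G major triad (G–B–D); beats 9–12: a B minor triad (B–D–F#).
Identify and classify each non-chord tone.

E5 (beat 3) — appoggiatura; A5 (beat 7) — escape tone; C#6 (beat 10) — escape tone.

The harmony at that moment is B minor triad (B, D, F#); E5 is not a chord tone.
It is approached by leap down from B5 and left by step up to F#5.
Leap in, step out — an appoggiatura.
The harmony at that moment is G major triad (G, B, D); A5 is not a chord tone.
It is approached by step up from G5 and left by leap down to D5.
Step in, leap out — an escape tone.
The harmony at that moment is B minor triad (B, D, F#); C#6 is not a chord tone.
It is approached by step up from B5 and left by leap down to F#5.
Step in, leap out — an escape tone.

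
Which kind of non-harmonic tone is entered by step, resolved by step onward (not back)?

Passing tone.

Approach: by step. Departure: by step, continuing in the same direction.
Stepwise on both sides with no change of direction means the note fills in the space between two different chord tones — a passing tone. (Had it turned back to its starting note it would be a neighbor tone instead.)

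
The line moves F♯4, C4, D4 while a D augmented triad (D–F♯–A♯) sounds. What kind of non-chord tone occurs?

C4 is an appoggiatura.

The harmony at that moment is D augmented triad (D, F♯, A♯); C4 is not a chord tone.
It is approached by leap down from F♯4 and left by step up to D4.
Leap in, step out — an appoggiatura.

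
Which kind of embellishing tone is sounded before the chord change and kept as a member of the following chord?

Anticipation.

Approach: ahead of the chord change (typically by step), so it is dissonant against the current harmony. Departure: none — the same pitch is restated or held and is a chord tone of the new harmony.
Dissonant first, consonant once the harmony catches up: the note simply arrives early — an anticipation. (The reverse timing, consonant first and dissonant after the change, would be a suspension or retardation.)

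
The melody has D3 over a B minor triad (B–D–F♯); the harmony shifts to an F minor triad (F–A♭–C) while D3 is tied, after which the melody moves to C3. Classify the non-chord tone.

The harmony at that moment is F minor triad (F, A♭, C); D3 is not a chord tone.
It is held over (the same pitch as the preceding D3) and left by step down to C3.
Held over from the previous chord and resolving down by step — a suspension.

D3 is a suspension.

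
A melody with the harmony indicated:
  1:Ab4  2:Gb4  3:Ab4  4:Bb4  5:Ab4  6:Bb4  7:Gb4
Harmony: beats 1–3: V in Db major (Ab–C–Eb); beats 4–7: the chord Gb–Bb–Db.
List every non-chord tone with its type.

Gb4 (beat 2) — neighbor tone; Ab4 (beat 5) — neighbor tone.

The harmony at that moment is Ab major triad (Ab, C, Eb); Gb4 is not a chord tone.
It is approached by step down from Ab4 and left by step up to Ab4.
Step away and step back to the same note — a neighbor tone (lower neighbor).
The harmony at that moment is Gb major triad (Gb, Bb, Db); Ab4 is not a chord tone.
It is approached by step down from Bb4 and left by step up to Bb4.
Step away and step back to the same note — a neighbor tone (lower neighbor).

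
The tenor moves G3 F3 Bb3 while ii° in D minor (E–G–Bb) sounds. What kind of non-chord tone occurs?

F3 is an escape tone.

The harmony at that moment is E diminished triad (E, G, Bb); F3 is not a chord tone.
It is approached by step down from G3 and left by leap up to Bb3.
Step in, leap out — an escape tone.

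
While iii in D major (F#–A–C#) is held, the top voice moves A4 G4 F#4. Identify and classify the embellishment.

The harmony at that moment is F# minor triad (F#, A, C#); G4 is not a chord tone.
It is approached by step down from A4 and left by step down to F#4.
Step in, step out in the same direction — a passing tone.

G4 is a passing tone.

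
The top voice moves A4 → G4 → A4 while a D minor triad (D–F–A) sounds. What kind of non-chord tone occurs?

G4 is a neighbor tone.

The harmony at that moment is D minor triad (D, F, A); G4 is not a chord tone.
It is approached by step down from A4 and left by step up to A4.
Step away and step back to the same note — a neighbor tone (lower neighbor).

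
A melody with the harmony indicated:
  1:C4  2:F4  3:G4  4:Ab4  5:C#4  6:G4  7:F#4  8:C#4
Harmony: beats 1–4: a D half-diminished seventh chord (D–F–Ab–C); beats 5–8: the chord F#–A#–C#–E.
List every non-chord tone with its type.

The harmony at that moment is D half-diminished seventh chord (D, F, Ab, C); G4 is not a chord tone.
It is approached by step up from F4 and left by step up to Ab4.
Step in, step out in the same direction — a passing tone.
The harmony at that moment is F# dominant seventh chord (F#, A#, C#, E); G4 is not a chord tone.
It is approached by leap up from C#4 and left by step down to F#4.
Leap in, step out — an appoggiatura.

G4 (beat 3) — passing tone; G4 (beat 6) — appoggiatura.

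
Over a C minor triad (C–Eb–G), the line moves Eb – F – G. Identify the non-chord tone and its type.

F is a passing tone.

The harmony at that moment is C minor triad (C, Eb, G); F is not a chord tone.
It is approached by step up from Eb and left by step up to G.
Step in, step out in the same direction — a passing tone.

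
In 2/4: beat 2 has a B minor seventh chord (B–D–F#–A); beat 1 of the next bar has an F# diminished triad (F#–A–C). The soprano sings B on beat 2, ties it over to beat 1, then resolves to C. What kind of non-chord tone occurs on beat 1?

Retardation.

The harmony at that moment is F# diminished triad (F#, A, C); B is not a chord tone.
It is held over (the same pitch as the preceding B) and left by step up to C.
Held over from the previous chord and resolving up by step — a retardation.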